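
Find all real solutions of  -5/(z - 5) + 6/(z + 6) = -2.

Multiply both sides by (z - 5)(z + 6):
-5(z + 6) + 6(z - 5) = -2(z - 5)(z + 6).
Expand and collect terms: -2z² - 3z + 120 = 0.
By the quadratic formula, z = (3 ± √969) / -4, so z ≈ -8.5322 or z ≈ 7.0322.
Neither value makes a denominator zero (z ≠ 5, z ≠ -6), so both are valid.

z = -8.5322 or z = 7.0322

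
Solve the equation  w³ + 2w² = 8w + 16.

Rearrange: w³ + 2w² - 8w - 16 = 0.
Possible rational roots are divisors of -16. Testing w = -2 gives 0, so (w + 2) is a factor.
Divide: w³ + 2w² - 8w - 16 = (w + 2)(w² - 8).
Apply the quadratic formula to w² - 8 = 0: w = (0 ± √32)/2, i.e. w ≈ 2.8284 or w ≈ -2.8284.

w = -2.8284 or w = -2 or w = 2.8284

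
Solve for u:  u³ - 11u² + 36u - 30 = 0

u = 1.2679 or u = 4.7321 or u = 5

Possible rational roots are divisors of -30. Testing u = 5 gives 0, so (u - 5) is a factor.
Divide: u³ - 11u² + 36u - 30 = (u - 5)(u² - 6u + 6).
Apply the quadratic formula to u² - 6u + 6 = 0: u = (6 ± √12)/2, i.e. u ≈ 4.7321 or u ≈ 1.2679.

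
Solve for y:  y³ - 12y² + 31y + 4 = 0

Possible rational roots are divisors of 4. Testing y = 4 gives 0, so (y - 4) is a factor.
Divide: y³ - 12y² + 31y + 4 = (y - 4)(y² - 8y - 1).
Apply the quadratic formula to y² - 8y - 1 = 0: y = (8 ± √68)/2, i.e. y ≈ 8.1231 or y ≈ -0.1231.

y = -0.1231 or y = 4 or y = 8.1231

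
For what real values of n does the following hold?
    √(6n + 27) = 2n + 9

Square both sides: 6n + 27 = (2n + 9)².
Expand and rearrange: 4n² + 30n + 54 = 0.
Solving gives n = -3 or n = -4.5.
Check each candidate in the original equation:
  n = -3: √(9) = 3, while 2n + 9 = 3 — valid.
  n = -4.5: √(0) = 0, while 2n + 9 = 0 — valid.

n = -4.5 or n = -3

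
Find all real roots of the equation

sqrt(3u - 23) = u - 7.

Square both sides: 3u - 23 = (u - 7)^2.
Expand and rearrange: u^2 - 17u + 72 = 0.
Solving gives u = 9 or u = 8.
Check each candidate in the original equation:
  u = 9: sqrt(4) = 2, while u - 7 = 2 — valid.
  u = 8: sqrt(1) = 1, while u - 7 = 1 — valid.

u = 8 or u = 9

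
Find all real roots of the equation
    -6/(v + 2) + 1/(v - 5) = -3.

Multiply both sides by (v + 2)(v - 5):
-6(v - 5) + (v + 2) = -3(v + 2)(v - 5).
Expand and collect terms: -3v^2 + 14v - 2 = 0.
By the quadratic formula, v = (-14 +/- sqrt(172)) / -6, so v ~= 0.1475 or v ~= 4.5191.
Neither value makes a denominator zero (v != -2, v != 5), so both are valid.

v = 0.1475 or v = 4.5191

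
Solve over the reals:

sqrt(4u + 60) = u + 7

u = 1

Square both sides: 4u + 60 = (u + 7)^2.
Expand and rearrange: u^2 + 10u - 11 = 0.
Solving gives u = 1 or u = -11.
Check each candidate in the original equation:
  u = 1: sqrt(64) = 8, while u + 7 = 8 — valid.
  u = -11: sqrt(16) = 4, while u + 7 = -4 — extraneous.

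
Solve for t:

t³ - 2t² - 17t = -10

Rearrange: t³ - 2t² - 17t + 10 = 0.
Possible rational roots are divisors of 10. Testing t = 5 gives 0, so (t - 5) is a factor.
Divide: t³ - 2t² - 17t + 10 = (t - 5)(t² + 3t - 2).
Apply the quadratic formula to t² + 3t - 2 = 0: t = (-3 ± √17)/2, i.e. t ≈ 0.5616 or t ≈ -3.5616.

t = -3.5616 or t = 0.5616 or t = 5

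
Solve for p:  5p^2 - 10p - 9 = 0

p = -0.6733 or p = 2.6733

Discriminant: (-10)^2 - 4*5*(-9) = 280.
Quadratic formula: p = (10 +/- sqrt(280)) / 10.
So p = 1 + sqrt(70)/5 ~= 2.6733 or p = 1 - sqrt(70)/5 ~= -0.6733.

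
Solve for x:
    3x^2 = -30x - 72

x = -6 or x = -4

Bring every term to one side: 3x^2 + 30x + 72 = 0.
Factor: 3(x + 6)(x + 4) = 0.
So x = -6 or x = -4.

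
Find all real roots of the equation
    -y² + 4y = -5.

y = -1 or y = 5

Bring every term to one side: -y² + 4y + 5 = 0.
Factor: -1(y - 5)(y + 1) = 0.
So y = 5 or y = -1.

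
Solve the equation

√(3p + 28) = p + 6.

p = -1

Square both sides: 3p + 28 = (p + 6)².
Expand and rearrange: p² + 9p + 8 = 0.
Solving gives p = -1 or p = -8.
Check each candidate in the original equation:
  p = -1: √(25) = 5, while p + 6 = 5 — valid.
  p = -8: √(4) = 2, while p + 6 = -2 — extraneous.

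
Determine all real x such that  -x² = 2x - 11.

x = -4.4641 or x = 2.4641

Rearrange to standard form: -x² - 2x + 11 = 0.
Discriminant: (-2)² − 4·(-1)·11 = 48.
Quadratic formula: x = (2 ± √48) / (-2).
So x = -2·√(3) - 1 ≈ -4.4641 or x = -1 + 2·√(3) ≈ 2.4641.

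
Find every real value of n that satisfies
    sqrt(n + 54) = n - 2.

Square both sides: n + 54 = (n - 2)^2.
Expand and rearrange: n^2 - 5n - 50 = 0.
Solving gives n = 10 or n = -5.
Check each candidate in the original equation:
  n = 10: sqrt(64) = 8, while n - 2 = 8 — valid.
  n = -5: sqrt(49) = 7, while n - 2 = -7 — extraneous.

n = 10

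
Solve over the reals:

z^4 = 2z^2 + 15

Let u = z^2. The equation becomes u^2 - 2u - 15 = 0.
Factor: (u + 3)(u - 5) = 0, so u = -3 or u = 5.
z^2 = -3 < 0 has no real solution.
z^2 = 5 gives z = +/-sqrt(5) ~= +/-2.2361.

z = -2.2361 or z = 2.2361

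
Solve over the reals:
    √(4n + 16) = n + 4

n = -4 or n = 0

Square both sides: 4n + 16 = (n + 4)².
Expand and rearrange: n² + 4n = 0.
Solving gives n = 0 or n = -4.
Check each candidate in the original equation:
  n = 0: √(16) = 4, while n + 4 = 4 — valid.
  n = -4: √(0) = 0, while n + 4 = 0 — valid.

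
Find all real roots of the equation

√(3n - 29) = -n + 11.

Square both sides: 3n - 29 = (-n + 11)².
Expand and rearrange: n² - 25n + 150 = 0.
Solving gives n = 15 or n = 10.
Check each candidate in the original equation:
  n = 15: √(16) = 4, while -n + 11 = -4 — extraneous.
  n = 10: √(1) = 1, while -n + 11 = 1 — valid.

n = 10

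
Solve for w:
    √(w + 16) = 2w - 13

Square both sides: w + 16 = (2w - 13)².
Expand and rearrange: 4w² - 53w + 153 = 0.
Solving gives w = 9 or w = 4.25.
Check each candidate in the original equation:
  w = 9: √(25) = 5, while 2w - 13 = 5 — valid.
  w = 4.25: √(20.25) = 4.5, while 2w - 13 = -4.5 — extraneous.

w = 9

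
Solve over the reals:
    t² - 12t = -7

t = 0.6148 or t = 11.3852

Rearrange to standard form: t² - 12t + 7 = 0.
Discriminant: (-12)² − 4·1·7 = 116.
Quadratic formula: t = (12 ± √116) / 2.
So t = √(29) + 6 ≈ 11.3852 or t = 6 - √(29) ≈ 0.6148.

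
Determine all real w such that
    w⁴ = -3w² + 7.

Let u = w². The equation becomes u² + 3u - 7 = 0.
By the quadratic formula, u = -3/2 + √(37)/2 or u = -√(37)/2 - 3/2.
w² = -3/2 + √(37)/2 gives w = ±√(-3/2 + √(37)/2) ≈ ±1.2415.
w² = -√(37)/2 - 3/2 < 0 has no real solution.

w = -1.2415 or w = 1.2415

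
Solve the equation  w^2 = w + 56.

Bring every term to one side: w^2 - w - 56 = 0.
Factor: (w - 8)(w + 7) = 0.
So w = 8 or w = -7.

w = -7 or w = 8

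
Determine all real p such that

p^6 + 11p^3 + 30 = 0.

Let u = p^3. The equation becomes u^2 + 11u + 30 = 0.
Factor: (u + 6)(u + 5) = 0, so u = -6 or u = -5.
p^3 = -6 gives p = -(6)^(1/3) ~= -1.8171.
p^3 = -5 gives p = -(5)^(1/3) ~= -1.71.

p = -1.8171 or p = -1.71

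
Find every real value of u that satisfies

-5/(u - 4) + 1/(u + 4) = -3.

Multiply both sides by (u - 4)(u + 4):
-5(u + 4) + (u - 4) = -3(u - 4)(u + 4).
Expand and collect terms: -3u² + 4u + 72 = 0.
By the quadratic formula, u = (-4 ± √880) / -6, so u ≈ -4.2775 or u ≈ 5.6108.
Neither value makes a denominator zero (u ≠ 4, u ≠ -4), so both are valid.

u = -4.2775 or u = 5.6108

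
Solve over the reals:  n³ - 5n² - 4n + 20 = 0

n = -2 or n = 2 or n = 5

Possible rational roots are divisors of 20. Testing n = 5 gives 0, so (n - 5) is a factor.
Divide: n³ - 5n² - 4n + 20 = (n - 5)(n² - 4).
Factor the quadratic: n = 2 or n = -2.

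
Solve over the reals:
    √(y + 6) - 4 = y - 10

Isolate the radical: √(y + 6) = y - 6.
Square both sides: y + 6 = (y - 6)².
Expand and rearrange: y² - 13y + 30 = 0.
Solving gives y = 10 or y = 3.
Check each candidate in the original equation:
  y = 10: √(16) = 4, while y - 6 = 4 — valid.
  y = 3: √(9) = 3, while y - 6 = -3 — extraneous.

y = 10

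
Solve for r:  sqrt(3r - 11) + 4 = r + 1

Isolate the radical: sqrt(3r - 11) = r - 3.
Square both sides: 3r - 11 = (r - 3)^2.
Expand and rearrange: r^2 - 9r + 20 = 0.
Solving gives r = 5 or r = 4.
Check each candidate in the original equation:
  r = 5: sqrt(4) = 2, while r - 3 = 2 — valid.
  r = 4: sqrt(1) = 1, while r - 3 = 1 — valid.

r = 4 or r = 5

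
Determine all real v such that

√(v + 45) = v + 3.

Square both sides: v + 45 = (v + 3)².
Expand and rearrange: v² + 5v - 36 = 0.
Solving gives v = 4 or v = -9.
Check each candidate in the original equation:
  v = 4: √(49) = 7, while v + 3 = 7 — valid.
  v = -9: √(36) = 6, while v + 3 = -6 — extraneous.

v = 4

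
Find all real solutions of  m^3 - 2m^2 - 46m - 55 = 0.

Possible rational roots are divisors of -55. Testing m = -5 gives 0, so (m + 5) is a factor.
Divide: m^3 - 2m^2 - 46m - 55 = (m + 5)(m^2 - 7m - 11).
Apply the quadratic formula to m^2 - 7m - 11 = 0: m = (7 +/- sqrt(93))/2, i.e. m ~= 8.3218 or m ~= -1.3218.

m = -5 or m = -1.3218 or m = 8.3218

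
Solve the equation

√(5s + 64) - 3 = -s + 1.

s = -3

Isolate the radical: √(5s + 64) = -s + 4.
Square both sides: 5s + 64 = (-s + 4)².
Expand and rearrange: s² - 13s - 48 = 0.
Solving gives s = 16 or s = -3.
Check each candidate in the original equation:
  s = 16: √(144) = 12, while -s + 4 = -12 — extraneous.
  s = -3: √(49) = 7, while -s + 4 = 7 — valid.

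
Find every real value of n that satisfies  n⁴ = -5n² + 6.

n = -1 or n = 1

Let u = n². The equation becomes u² + 5u - 6 = 0.
Factor: (u - 1)(u + 6) = 0, so u = 1 or u = -6.
n² = 1 gives n = ±1.
n² = -6 < 0 has no real solution.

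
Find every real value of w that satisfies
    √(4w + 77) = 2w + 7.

w = 1

Square both sides: 4w + 77 = (2w + 7)².
Expand and rearrange: 4w² + 24w - 28 = 0.
Solving gives w = 1 or w = -7.
Check each candidate in the original equation:
  w = 1: √(81) = 9, while 2w + 7 = 9 — valid.
  w = -7: √(49) = 7, while 2w + 7 = -7 — extraneous.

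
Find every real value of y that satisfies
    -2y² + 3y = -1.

Rearrange to standard form: -2y² + 3y + 1 = 0.
Discriminant: (3)² − 4·(-2)·1 = 17.
Quadratic formula: y = (-3 ± √17) / (-4).
So y = 3/4 - √(17)/4 ≈ -0.2808 or y = 3/4 + √(17)/4 ≈ 1.7808.

y = -0.2808 or y = 1.7808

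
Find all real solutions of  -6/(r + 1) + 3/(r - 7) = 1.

Multiply both sides by (r + 1)(r - 7):
-6(r - 7) + 3(r + 1) = (r + 1)(r - 7).
Expand and collect terms: r^2 - 3r - 52 = 0.
By the quadratic formula, r = (3 +/- sqrt(217)) / 2, so r ~= 8.8655 or r ~= -5.8655.
Neither value makes a denominator zero (r != -1, r != 7), so both are valid.

r = -5.8655 or r = 8.8655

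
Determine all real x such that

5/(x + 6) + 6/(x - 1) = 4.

Multiply both sides by (x + 6)(x - 1):
5(x - 1) + 6(x + 6) = 4(x + 6)(x - 1).
Expand and collect terms: 4x^2 + 9x - 55 = 0.
Factor or apply the quadratic formula: x = 2.75 or x = -5.
Neither value makes a denominator zero (x != -6, x != 1), so both are valid.

x = -5 or x = 2.75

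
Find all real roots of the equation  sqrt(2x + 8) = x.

x = 4

Square both sides: 2x + 8 = (x)^2.
Expand and rearrange: x^2 - 2x - 8 = 0.
Solving gives x = 4 or x = -2.
Check each candidate in the original equation:
  x = 4: sqrt(16) = 4, while x = 4 — valid.
  x = -2: sqrt(4) = 2, while x = -2 — extraneous.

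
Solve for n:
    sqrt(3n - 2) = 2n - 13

Square both sides: 3n - 2 = (2n - 13)^2.
Expand and rearrange: 4n^2 - 55n + 171 = 0.
Solving gives n = 9 or n = 4.75.
Check each candidate in the original equation:
  n = 9: sqrt(25) = 5, while 2n - 13 = 5 — valid.
  n = 4.75: sqrt(12.25) = 3.5, while 2n - 13 = -3.5 — extraneous.

n = 9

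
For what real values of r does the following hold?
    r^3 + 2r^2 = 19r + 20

Rearrange: r^3 + 2r^2 - 19r - 20 = 0.
Possible rational roots are divisors of -20. Testing r = 4 gives 0, so (r - 4) is a factor.
Divide: r^3 + 2r^2 - 19r - 20 = (r - 4)(r^2 + 6r + 5).
Factor the quadratic: r = -1 or r = -5.

r = -5 or r = -1 or r = 4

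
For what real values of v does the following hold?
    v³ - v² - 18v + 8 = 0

Possible rational roots are divisors of 8. Testing v = -4 gives 0, so (v + 4) is a factor.
Divide: v³ - v² - 18v + 8 = (v + 4)(v² - 5v + 2).
Apply the quadratic formula to v² - 5v + 2 = 0: v = (5 ± √17)/2, i.e. v ≈ 4.5616 or v ≈ 0.4384.

v = -4 or v = 0.4384 or v = 4.5616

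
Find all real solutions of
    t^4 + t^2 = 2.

Let u = t^2. The equation becomes u^2 + u - 2 = 0.
Factor: (u + 2)(u - 1) = 0, so u = -2 or u = 1.
t^2 = -2 < 0 has no real solution.
t^2 = 1 gives t = +/-1.

t = -1 or t = 1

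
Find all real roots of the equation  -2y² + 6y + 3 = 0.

Discriminant: (6)² − 4·(-2)·3 = 60.
Quadratic formula: y = (-6 ± √60) / (-4).
So y = 3/2 - √(15)/2 ≈ -0.4365 or y = 3/2 + √(15)/2 ≈ 3.4365.

y = -0.4365 or y = 3.4365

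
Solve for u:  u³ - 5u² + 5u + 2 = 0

u = -0.3028 or u = 2 or u = 3.3028

Possible rational roots are divisors of 2. Testing u = 2 gives 0, so (u - 2) is a factor.
Divide: u³ - 5u² + 5u + 2 = (u - 2)(u² - 3u - 1).
Apply the quadratic formula to u² - 3u - 1 = 0: u = (3 ± √13)/2, i.e. u ≈ 3.3028 or u ≈ -0.3028.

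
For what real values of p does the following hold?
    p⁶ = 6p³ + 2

p = -0.6816 or p = 1.8485

Let u = p³. The equation becomes u² - 6u - 2 = 0.
By the quadratic formula, u = 3 + √(11) or u = 3 - √(11).
p³ = 3 + √(11) gives p = ∛(3 + √(11)) ≈ 1.8485.
p³ = 3 - √(11) gives p = -∛(-3 + √(11)) ≈ -0.6816.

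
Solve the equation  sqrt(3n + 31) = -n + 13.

n = 6

Square both sides: 3n + 31 = (-n + 13)^2.
Expand and rearrange: n^2 - 29n + 138 = 0.
Solving gives n = 23 or n = 6.
Check each candidate in the original equation:
  n = 23: sqrt(100) = 10, while -n + 13 = -10 — extraneous.
  n = 6: sqrt(49) = 7, while -n + 13 = 7 — valid.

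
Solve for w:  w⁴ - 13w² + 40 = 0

Let u = w². The equation becomes u² - 13u + 40 = 0.
Factor: (u - 8)(u - 5) = 0, so u = 8 or u = 5.
w² = 8 gives w = ±2·√(2) ≈ ±2.8284.
w² = 5 gives w = ±√(5) ≈ ±2.2361.

w = -2.8284 or w = -2.2361 or w = 2.2361 or w = 2.8284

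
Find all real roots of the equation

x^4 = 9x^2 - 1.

Let u = x^2. The equation becomes u^2 - 9u + 1 = 0.
By the quadratic formula, u = sqrt(77)/2 + 9/2 or u = 9/2 - sqrt(77)/2.
x^2 = sqrt(77)/2 + 9/2 gives x = +/-sqrt(sqrt(77)/2 + 9/2) ~= +/-2.9812.
x^2 = 9/2 - sqrt(77)/2 gives x = +/-sqrt(9/2 - sqrt(77)/2) ~= +/-0.3354.

x = -2.9812 or x = -0.3354 or x = 0.3354 or x = 2.9812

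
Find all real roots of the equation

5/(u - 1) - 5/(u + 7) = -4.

Multiply both sides by (u - 1)(u + 7):
5(u + 7) - 5(u - 1) = -4(u - 1)(u + 7).
Expand and collect terms: -4u^2 - 24u - 12 = 0.
By the quadratic formula, u = (24 +/- sqrt(384)) / -8, so u ~= -5.4495 or u ~= -0.5505.
Neither value makes a denominator zero (u != 1, u != -7), so both are valid.

u = -5.4495 or u = -0.5505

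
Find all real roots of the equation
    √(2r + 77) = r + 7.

r = 2

Square both sides: 2r + 77 = (r + 7)².
Expand and rearrange: r² + 12r - 28 = 0.
Solving gives r = 2 or r = -14.
Check each candidate in the original equation:
  r = 2: √(81) = 9, while r + 7 = 9 — valid.
  r = -14: √(49) = 7, while r + 7 = -7 — extraneous.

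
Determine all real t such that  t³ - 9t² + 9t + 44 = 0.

Possible rational roots are divisors of 44. Testing t = 4 gives 0, so (t - 4) is a factor.
Divide: t³ - 9t² + 9t + 44 = (t - 4)(t² - 5t - 11).
Apply the quadratic formula to t² - 5t - 11 = 0: t = (5 ± √69)/2, i.e. t ≈ 6.6533 or t ≈ -1.6533.

t = -1.6533 or t = 4 or t = 6.6533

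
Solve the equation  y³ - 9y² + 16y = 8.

Rearrange: y³ - 9y² + 16y - 8 = 0.
Possible rational roots are divisors of -8. Testing y = 1 gives 0, so (y - 1) is a factor.
Divide: y³ - 9y² + 16y - 8 = (y - 1)(y² - 8y + 8).
Apply the quadratic formula to y² - 8y + 8 = 0: y = (8 ± √32)/2, i.e. y ≈ 6.8284 or y ≈ 1.1716.

y = 1 or y = 1.1716 or y = 6.8284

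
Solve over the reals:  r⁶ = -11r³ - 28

Let u = r³. The equation becomes u² + 11u + 28 = 0.
Factor: (u + 7)(u + 4) = 0, so u = -7 or u = -4.
r³ = -7 gives r = -∛(7) ≈ -1.9129.
r³ = -4 gives r = -∛(4) ≈ -1.5874.

r = -1.9129 or r = -1.5874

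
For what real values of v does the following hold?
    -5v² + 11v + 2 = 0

Discriminant: (11)² − 4·(-5)·2 = 161.
Quadratic formula: v = (-11 ± √161) / (-10).
So v = 11/10 - √(161)/10 ≈ -0.1689 or v = 11/10 + √(161)/10 ≈ 2.3689.

v = -0.1689 or v = 2.3689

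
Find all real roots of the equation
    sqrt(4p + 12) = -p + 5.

Square both sides: 4p + 12 = (-p + 5)^2.
Expand and rearrange: p^2 - 14p + 13 = 0.
Solving gives p = 13 or p = 1.
Check each candidate in the original equation:
  p = 13: sqrt(64) = 8, while -p + 5 = -8 — extraneous.
  p = 1: sqrt(16) = 4, while -p + 5 = 4 — valid.

p = 1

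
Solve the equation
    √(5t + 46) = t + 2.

Square both sides: 5t + 46 = (t + 2)².
Expand and rearrange: t² - t - 42 = 0.
Solving gives t = 7 or t = -6.
Check each candidate in the original equation:
  t = 7: √(81) = 9, while t + 2 = 9 — valid.
  t = -6: √(16) = 4, while t + 2 = -4 — extraneous.

t = 7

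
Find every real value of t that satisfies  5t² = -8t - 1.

t = -1.4633 or t = -0.1367

Rearrange to standard form: 5t² + 8t + 1 = 0.
Discriminant: (8)² − 4·5·1 = 44.
Quadratic formula: t = (-8 ± √44) / 10.
So t = -4/5 + √(11)/5 ≈ -0.1367 or t = -4/5 - √(11)/5 ≈ -1.4633.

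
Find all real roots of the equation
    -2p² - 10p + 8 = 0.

Discriminant: (-10)² − 4·(-2)·8 = 164.
Quadratic formula: p = (10 ± √164) / (-4).
So p = -√(41)/2 - 5/2 ≈ -5.7016 or p = -5/2 + √(41)/2 ≈ 0.7016.

p = -5.7016 or p = 0.7016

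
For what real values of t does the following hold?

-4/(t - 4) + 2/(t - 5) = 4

t = 3.2192 or t = 5.2808

Multiply both sides by (t - 4)(t - 5):
-4(t - 5) + 2(t - 4) = 4(t - 4)(t - 5).
Expand and collect terms: 4t² - 34t + 68 = 0.
By the quadratic formula, t = (34 ± √68) / 8, so t ≈ 5.2808 or t ≈ 3.2192.
Neither value makes a denominator zero (t ≠ 4, t ≠ 5), so both are valid.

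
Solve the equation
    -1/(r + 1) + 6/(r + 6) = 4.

r = -4.3802 or r = -1.3698

Multiply both sides by (r + 1)(r + 6):
-(r + 6) + 6(r + 1) = 4(r + 1)(r + 6).
Expand and collect terms: 4r² + 23r + 24 = 0.
By the quadratic formula, r = (-23 ± √145) / 8, so r ≈ -1.3698 or r ≈ -4.3802.
Neither value makes a denominator zero (r ≠ -1, r ≠ -6), so both are valid.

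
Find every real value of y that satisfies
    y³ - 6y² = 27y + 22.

y = -2 or y = -1.1962 or y = 9.1962

Rearrange: y³ - 6y² - 27y - 22 = 0.
Possible rational roots are divisors of -22. Testing y = -2 gives 0, so (y + 2) is a factor.
Divide: y³ - 6y² - 27y - 22 = (y + 2)(y² - 8y - 11).
Apply the quadratic formula to y² - 8y - 11 = 0: y = (8 ± √108)/2, i.e. y ≈ 9.1962 or y ≈ -1.1962.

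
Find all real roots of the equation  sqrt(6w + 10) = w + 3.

Square both sides: 6w + 10 = (w + 3)^2.
Expand and rearrange: w^2 - 1 = 0.
Solving gives w = 1 or w = -1.
Check each candidate in the original equation:
  w = 1: sqrt(16) = 4, while w + 3 = 4 — valid.
  w = -1: sqrt(4) = 2, while w + 3 = 2 — valid.

w = -1 or w = 1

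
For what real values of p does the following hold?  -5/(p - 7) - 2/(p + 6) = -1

Multiply both sides by (p - 7)(p + 6):
-5(p + 6) - 2(p - 7) = -(p - 7)(p + 6).
Expand and collect terms: -p^2 + 8p + 58 = 0.
By the quadratic formula, p = (-8 +/- sqrt(296)) / -2, so p ~= -4.6023 or p ~= 12.6023.
Neither value makes a denominator zero (p != 7, p != -6), so both are valid.

p = -4.6023 or p = 12.6023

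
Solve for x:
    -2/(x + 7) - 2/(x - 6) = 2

Multiply both sides by (x + 7)(x - 6):
-2(x - 6) - 2(x + 7) = 2(x + 7)(x - 6).
Expand and collect terms: 2x^2 + 6x - 82 = 0.
By the quadratic formula, x = (-6 +/- sqrt(692)) / 4, so x ~= 5.0765 or x ~= -8.0765.
Neither value makes a denominator zero (x != -7, x != 6), so both are valid.

x = -8.0765 or x = 5.0765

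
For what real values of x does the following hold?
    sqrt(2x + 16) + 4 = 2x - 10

x = 10

Isolate the radical: sqrt(2x + 16) = 2x - 14.
Square both sides: 2x + 16 = (2x - 14)^2.
Expand and rearrange: 4x^2 - 58x + 180 = 0.
Solving gives x = 10 or x = 4.5.
Check each candidate in the original equation:
  x = 10: sqrt(36) = 6, while 2x - 14 = 6 — valid.
  x = 4.5: sqrt(25) = 5, while 2x - 14 = -5 — extraneous.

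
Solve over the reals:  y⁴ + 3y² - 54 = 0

Let u = y². The equation becomes u² + 3u - 54 = 0.
Factor: (u + 9)(u - 6) = 0, so u = -9 or u = 6.
y² = -9 < 0 has no real solution.
y² = 6 gives y = ±√(6) ≈ ±2.4495.

y = -2.4495 or y = 2.4495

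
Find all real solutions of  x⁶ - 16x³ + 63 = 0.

Let u = x³. The equation becomes u² - 16u + 63 = 0.
Factor: (u - 7)(u - 9) = 0, so u = 7 or u = 9.
x³ = 7 gives x = ∛(7) ≈ 1.9129.
x³ = 9 gives x = ∛(9) ≈ 2.0801.

x = 1.9129 or x = 2.0801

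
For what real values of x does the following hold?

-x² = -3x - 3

Rearrange to standard form: -x² + 3x + 3 = 0.
Discriminant: (3)² − 4·(-1)·3 = 21.
Quadratic formula: x = (-3 ± √21) / (-2).
So x = 3/2 - √(21)/2 ≈ -0.7913 or x = 3/2 + √(21)/2 ≈ 3.7913.

x = -0.7913 or x = 3.7913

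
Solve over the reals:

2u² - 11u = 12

Rearrange to standard form: 2u² - 11u - 12 = 0.
Discriminant: (-11)² − 4·2·(-12) = 217.
Quadratic formula: u = (11 ± √217) / 4.
So u = 11/4 + √(217)/4 ≈ 6.4327 or u = 11/4 - √(217)/4 ≈ -0.9327.

u = -0.9327 or u = 6.4327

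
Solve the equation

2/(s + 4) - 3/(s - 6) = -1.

Multiply both sides by (s + 4)(s - 6):
2(s - 6) - 3(s + 4) = -(s + 4)(s - 6).
Expand and collect terms: -s^2 + 3s + 48 = 0.
By the quadratic formula, s = (-3 +/- sqrt(201)) / -2, so s ~= -5.5887 or s ~= 8.5887.
Neither value makes a denominator zero (s != -4, s != 6), so both are valid.

s = -5.5887 or s = 8.5887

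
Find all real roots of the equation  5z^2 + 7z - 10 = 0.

Discriminant: (7)^2 - 4*5*(-10) = 249.
Quadratic formula: z = (-7 +/- sqrt(249)) / 10.
So z = -7/10 + sqrt(249)/10 ~= 0.878 or z = -sqrt(249)/10 - 7/10 ~= -2.278.

z = -2.278 or z = 0.878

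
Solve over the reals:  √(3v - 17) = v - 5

v = 6 or v = 7

Square both sides: 3v - 17 = (v - 5)².
Expand and rearrange: v² - 13v + 42 = 0.
Solving gives v = 7 or v = 6.
Check each candidate in the original equation:
  v = 7: √(4) = 2, while v - 5 = 2 — valid.
  v = 6: √(1) = 1, while v - 5 = 1 — valid.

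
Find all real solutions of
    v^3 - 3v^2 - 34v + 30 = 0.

Possible rational roots are divisors of 30. Testing v = -5 gives 0, so (v + 5) is a factor.
Divide: v^3 - 3v^2 - 34v + 30 = (v + 5)(v^2 - 8v + 6).
Apply the quadratic formula to v^2 - 8v + 6 = 0: v = (8 +/- sqrt(40))/2, i.e. v ~= 7.1623 or v ~= 0.8377.

v = -5 or v = 0.8377 or v = 7.1623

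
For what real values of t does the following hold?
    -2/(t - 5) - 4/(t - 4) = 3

t = 2.2417 or t = 4.7583

Multiply both sides by (t - 5)(t - 4):
-2(t - 4) - 4(t - 5) = 3(t - 5)(t - 4).
Expand and collect terms: 3t² - 21t + 32 = 0.
By the quadratic formula, t = (21 ± √57) / 6, so t ≈ 4.7583 or t ≈ 2.2417.
Neither value makes a denominator zero (t ≠ 5, t ≠ 4), so both are valid.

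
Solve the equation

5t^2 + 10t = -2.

t = -1.7746 or t = -0.2254

Rearrange to standard form: 5t^2 + 10t + 2 = 0.
Discriminant: (10)^2 - 4*5*2 = 60.
Quadratic formula: t = (-10 +/- sqrt(60)) / 10.
So t = -1 + sqrt(15)/5 ~= -0.2254 or t = -1 - sqrt(15)/5 ~= -1.7746.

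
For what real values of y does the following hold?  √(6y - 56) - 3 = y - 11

y = 10 or y = 12

Isolate the radical: √(6y - 56) = y - 8.
Square both sides: 6y - 56 = (y - 8)².
Expand and rearrange: y² - 22y + 120 = 0.
Solving gives y = 12 or y = 10.
Check each candidate in the original equation:
  y = 12: √(16) = 4, while y - 8 = 4 — valid.
  y = 10: √(4) = 2, while y - 8 = 2 — valid.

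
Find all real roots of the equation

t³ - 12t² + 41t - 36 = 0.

t = 1.3542 or t = 4 or t = 6.6458

Possible rational roots are divisors of -36. Testing t = 4 gives 0, so (t - 4) is a factor.
Divide: t³ - 12t² + 41t - 36 = (t - 4)(t² - 8t + 9).
Apply the quadratic formula to t² - 8t + 9 = 0: t = (8 ± √28)/2, i.e. t ≈ 6.6458 or t ≈ 1.3542.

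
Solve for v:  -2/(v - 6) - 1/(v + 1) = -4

v = -0.7672 or v = 6.5172

Multiply both sides by (v - 6)(v + 1):
-2(v + 1) - (v - 6) = -4(v - 6)(v + 1).
Expand and collect terms: -4v² + 23v + 20 = 0.
By the quadratic formula, v = (-23 ± √849) / -8, so v ≈ -0.7672 or v ≈ 6.5172.
Neither value makes a denominator zero (v ≠ 6, v ≠ -1), so both are valid.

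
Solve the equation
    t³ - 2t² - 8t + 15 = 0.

t = -2.7913 or t = 1.7913 or t = 3

Possible rational roots are divisors of 15. Testing t = 3 gives 0, so (t - 3) is a factor.
Divide: t³ - 2t² - 8t + 15 = (t - 3)(t² + t - 5).
Apply the quadratic formula to t² + t - 5 = 0: t = (-1 ± √21)/2, i.e. t ≈ 1.7913 or t ≈ -2.7913.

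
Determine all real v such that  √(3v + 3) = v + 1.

Square both sides: 3v + 3 = (v + 1)².
Expand and rearrange: v² - v - 2 = 0.
Solving gives v = 2 or v = -1.
Check each candidate in the original equation:
  v = 2: √(9) = 3, while v + 1 = 3 — valid.
  v = -1: √(0) = 0, while v + 1 = 0 — valid.

v = -1 or v = 2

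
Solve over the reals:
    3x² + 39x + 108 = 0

Factor: 3(x + 4)(x + 9) = 0.
So x = -4 or x = -9.

x = -9 or x = -4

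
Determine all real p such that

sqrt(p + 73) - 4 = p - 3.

p = 8

Isolate the radical: sqrt(p + 73) = p + 1.
Square both sides: p + 73 = (p + 1)^2.
Expand and rearrange: p^2 + p - 72 = 0.
Solving gives p = 8 or p = -9.
Check each candidate in the original equation:
  p = 8: sqrt(81) = 9, while p + 1 = 9 — valid.
  p = -9: sqrt(64) = 8, while p + 1 = -8 — extraneous.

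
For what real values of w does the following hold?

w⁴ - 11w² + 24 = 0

w = -2.8284 or w = -1.7321 or w = 1.7321 or w = 2.8284

Let u = w². The equation becomes u² - 11u + 24 = 0.
Factor: (u - 8)(u - 3) = 0, so u = 8 or u = 3.
w² = 8 gives w = ±2·√(2) ≈ ±2.8284.
w² = 3 gives w = ±√(3) ≈ ±1.7321.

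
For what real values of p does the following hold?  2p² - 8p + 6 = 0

p = 1 or p = 3

Factor: 2(p - 1)(p - 3) = 0.
So p = 1 or p = 3.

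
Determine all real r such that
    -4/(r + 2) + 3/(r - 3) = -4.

r = -0.75 or r = 2

Multiply both sides by (r + 2)(r - 3):
-4(r - 3) + 3(r + 2) = -4(r + 2)(r - 3).
Expand and collect terms: -4r² + 5r + 6 = 0.
Factor or apply the quadratic formula: r = -0.75 or r = 2.
Neither value makes a denominator zero (r ≠ -2, r ≠ 3), so both are valid.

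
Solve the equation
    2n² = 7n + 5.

Rearrange to standard form: 2n² - 7n - 5 = 0.
Discriminant: (-7)² − 4·2·(-5) = 89.
Quadratic formula: n = (7 ± √89) / 4.
So n = 7/4 + √(89)/4 ≈ 4.1085 or n = 7/4 - √(89)/4 ≈ -0.6085.

n = -0.6085 or n = 4.1085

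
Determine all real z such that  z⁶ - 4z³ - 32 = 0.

z = -1.5874 or z = 2

Let u = z³. The equation becomes u² - 4u - 32 = 0.
Factor: (u - 8)(u + 4) = 0, so u = 8 or u = -4.
z³ = 8 gives z = 2.
z³ = -4 gives z = -∛(4) ≈ -1.5874.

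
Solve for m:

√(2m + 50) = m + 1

Square both sides: 2m + 50 = (m + 1)².
Expand and rearrange: m² - 49 = 0.
Solving gives m = 7 or m = -7.
Check each candidate in the original equation:
  m = 7: √(64) = 8, while m + 1 = 8 — valid.
  m = -7: √(36) = 6, while m + 1 = -6 — extraneous.

m = 7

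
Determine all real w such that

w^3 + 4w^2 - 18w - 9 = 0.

Possible rational roots are divisors of -9. Testing w = 3 gives 0, so (w - 3) is a factor.
Divide: w^3 + 4w^2 - 18w - 9 = (w - 3)(w^2 + 7w + 3).
Apply the quadratic formula to w^2 + 7w + 3 = 0: w = (-7 +/- sqrt(37))/2, i.e. w ~= -0.4586 or w ~= -6.5414.

w = -6.5414 or w = -0.4586 or w = 3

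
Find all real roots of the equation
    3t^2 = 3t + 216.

Bring every term to one side: 3t^2 - 3t - 216 = 0.
Factor: 3(t - 9)(t + 8) = 0.
So t = 9 or t = -8.

t = -8 or t = 9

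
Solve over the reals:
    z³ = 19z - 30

Rearrange: z³ - 19z + 30 = 0.
Possible rational roots are divisors of 30. Testing z = 3 gives 0, so (z - 3) is a factor.
Divide: z³ - 19z + 30 = (z - 3)(z² + 3z - 10).
Factor the quadratic: z = 2 or z = -5.

z = -5 or z = 2 or z = 3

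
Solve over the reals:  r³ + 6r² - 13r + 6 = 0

Possible rational roots are divisors of 6. Testing r = 1 gives 0, so (r - 1) is a factor.
Divide: r³ + 6r² - 13r + 6 = (r - 1)(r² + 7r - 6).
Apply the quadratic formula to r² + 7r - 6 = 0: r = (-7 ± √73)/2, i.e. r ≈ 0.772 or r ≈ -7.772.

r = -7.772 or r = 0.772 or r = 1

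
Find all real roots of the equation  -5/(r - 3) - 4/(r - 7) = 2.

Multiply both sides by (r - 3)(r - 7):
-5(r - 7) - 4(r - 3) = 2(r - 3)(r - 7).
Expand and collect terms: 2r^2 - 11r - 5 = 0.
By the quadratic formula, r = (11 +/- sqrt(161)) / 4, so r ~= 5.9221 or r ~= -0.4221.
Neither value makes a denominator zero (r != 3, r != 7), so both are valid.

r = -0.4221 or r = 5.9221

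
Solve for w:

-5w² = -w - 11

w = -1.3866 or w = 1.5866

Rearrange to standard form: -5w² + w + 11 = 0.
Discriminant: (1)² − 4·(-5)·11 = 221.
Quadratic formula: w = (-1 ± √221) / (-10).
So w = 1/10 - √(221)/10 ≈ -1.3866 or w = 1/10 + √(221)/10 ≈ 1.5866.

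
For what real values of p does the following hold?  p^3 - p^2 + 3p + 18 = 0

Possible rational roots are divisors of 18. Testing p = -2 gives 0, so (p + 2) is a factor.
Divide: p^3 - p^2 + 3p + 18 = (p + 2)(p^2 - 3p + 9).
The quadratic p^2 - 3p + 9 has discriminant -27 < 0, so no further real roots.

p = -2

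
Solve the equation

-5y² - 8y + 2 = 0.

Discriminant: (-8)² − 4·(-5)·2 = 104.
Quadratic formula: y = (8 ± √104) / (-10).
So y = -√(26)/5 - 4/5 ≈ -1.8198 or y = -4/5 + √(26)/5 ≈ 0.2198.

y = -1.8198 or y = 0.2198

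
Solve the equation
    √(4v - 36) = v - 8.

Square both sides: 4v - 36 = (v - 8)².
Expand and rearrange: v² - 20v + 100 = 0.
This gives the repeated root v = 10.
Check in the original equation:
  v = 10: √(4) = 2, while v - 8 = 2 — valid.

v = 10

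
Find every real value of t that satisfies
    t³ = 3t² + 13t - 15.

Rearrange: t³ - 3t² - 13t + 15 = 0.
Possible rational roots are divisors of 15. Testing t = -3 gives 0, so (t + 3) is a factor.
Divide: t³ - 3t² - 13t + 15 = (t + 3)(t² - 6t + 5).
Factor the quadratic: t = 5 or t = 1.

t = -3 or t = 1 or t = 5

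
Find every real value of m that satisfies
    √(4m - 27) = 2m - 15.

Square both sides: 4m - 27 = (2m - 15)².
Expand and rearrange: 4m² - 64m + 252 = 0.
Solving gives m = 9 or m = 7.
Check each candidate in the original equation:
  m = 9: √(9) = 3, while 2m - 15 = 3 — valid.
  m = 7: √(1) = 1, while 2m - 15 = -1 — extraneous.

m = 9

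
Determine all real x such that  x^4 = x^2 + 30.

Let u = x^2. The equation becomes u^2 - u - 30 = 0.
Factor: (u - 6)(u + 5) = 0, so u = 6 or u = -5.
x^2 = 6 gives x = +/-sqrt(6) ~= +/-2.4495.
x^2 = -5 < 0 has no real solution.

x = -2.4495 or x = 2.4495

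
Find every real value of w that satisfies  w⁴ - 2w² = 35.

Let u = w². The equation becomes u² - 2u - 35 = 0.
Factor: (u + 5)(u - 7) = 0, so u = -5 or u = 7.
w² = -5 < 0 has no real solution.
w² = 7 gives w = ±√(7) ≈ ±2.6458.

w = -2.6458 or w = 2.6458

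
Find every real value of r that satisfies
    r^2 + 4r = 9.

Rearrange to standard form: r^2 + 4r - 9 = 0.
Discriminant: (4)^2 - 4*1*(-9) = 52.
Quadratic formula: r = (-4 +/- sqrt(52)) / 2.
So r = -2 + sqrt(13) ~= 1.6056 or r = -sqrt(13) - 2 ~= -5.6056.

r = -5.6056 or r = 1.6056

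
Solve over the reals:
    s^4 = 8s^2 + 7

Let u = s^2. The equation becomes u^2 - 8u - 7 = 0.
By the quadratic formula, u = 4 + sqrt(23) or u = 4 - sqrt(23).
s^2 = 4 + sqrt(23) gives s = +/-sqrt(4 + sqrt(23)) ~= +/-2.9658.
s^2 = 4 - sqrt(23) < 0 has no real solution.

s = -2.9658 or s = 2.9658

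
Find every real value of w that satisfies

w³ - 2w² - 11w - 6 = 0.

Possible rational roots are divisors of -6. Testing w = -2 gives 0, so (w + 2) is a factor.
Divide: w³ - 2w² - 11w - 6 = (w + 2)(w² - 4w - 3).
Apply the quadratic formula to w² - 4w - 3 = 0: w = (4 ± √28)/2, i.e. w ≈ 4.6458 or w ≈ -0.6458.

w = -2 or w = -0.6458 or w = 4.6458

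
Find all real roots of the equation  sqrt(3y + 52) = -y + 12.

Square both sides: 3y + 52 = (-y + 12)^2.
Expand and rearrange: y^2 - 27y + 92 = 0.
Solving gives y = 23 or y = 4.
Check each candidate in the original equation:
  y = 23: sqrt(121) = 11, while -y + 12 = -11 — extraneous.
  y = 4: sqrt(64) = 8, while -y + 12 = 8 — valid.

y = 4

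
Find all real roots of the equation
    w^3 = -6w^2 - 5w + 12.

w = -4 or w = -3 or w = 1

Rearrange: w^3 + 6w^2 + 5w - 12 = 0.
Possible rational roots are divisors of -12. Testing w = 1 gives 0, so (w - 1) is a factor.
Divide: w^3 + 6w^2 + 5w - 12 = (w - 1)(w^2 + 7w + 12).
Factor the quadratic: w = -3 or w = -4.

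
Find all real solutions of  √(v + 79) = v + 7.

Square both sides: v + 79 = (v + 7)².
Expand and rearrange: v² + 13v - 30 = 0.
Solving gives v = 2 or v = -15.
Check each candidate in the original equation:
  v = 2: √(81) = 9, while v + 7 = 9 — valid.
  v = -15: √(64) = 8, while v + 7 = -8 — extraneous.

v = 2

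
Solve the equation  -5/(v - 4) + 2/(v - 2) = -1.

Multiply both sides by (v - 4)(v - 2):
-5(v - 2) + 2(v - 4) = -(v - 4)(v - 2).
Expand and collect terms: -v^2 + 9v - 10 = 0.
By the quadratic formula, v = (-9 +/- sqrt(41)) / -2, so v ~= 1.2984 or v ~= 7.7016.
Neither value makes a denominator zero (v != 4, v != 2), so both are valid.

v = 1.2984 or v = 7.7016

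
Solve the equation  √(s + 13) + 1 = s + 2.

s = 3

Isolate the radical: √(s + 13) = s + 1.
Square both sides: s + 13 = (s + 1)².
Expand and rearrange: s² + s - 12 = 0.
Solving gives s = 3 or s = -4.
Check each candidate in the original equation:
  s = 3: √(16) = 4, while s + 1 = 4 — valid.
  s = -4: √(9) = 3, while s + 1 = -3 — extraneous.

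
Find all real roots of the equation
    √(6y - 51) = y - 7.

y = 10

Square both sides: 6y - 51 = (y - 7)².
Expand and rearrange: y² - 20y + 100 = 0.
This gives the repeated root y = 10.
Check in the original equation:
  y = 10: √(9) = 3, while y - 7 = 3 — valid.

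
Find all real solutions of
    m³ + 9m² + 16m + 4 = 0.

m = -6.7016 or m = -2 or m = -0.2984

Possible rational roots are divisors of 4. Testing m = -2 gives 0, so (m + 2) is a factor.
Divide: m³ + 9m² + 16m + 4 = (m + 2)(m² + 7m + 2).
Apply the quadratic formula to m² + 7m + 2 = 0: m = (-7 ± √41)/2, i.e. m ≈ -0.2984 or m ≈ -6.7016.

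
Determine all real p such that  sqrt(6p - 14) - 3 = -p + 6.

p = 5

Isolate the radical: sqrt(6p - 14) = -p + 9.
Square both sides: 6p - 14 = (-p + 9)^2.
Expand and rearrange: p^2 - 24p + 95 = 0.
Solving gives p = 19 or p = 5.
Check each candidate in the original equation:
  p = 19: sqrt(100) = 10, while -p + 9 = -10 — extraneous.
  p = 5: sqrt(16) = 4, while -p + 9 = 4 — valid.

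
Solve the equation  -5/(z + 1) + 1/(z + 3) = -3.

z = -3.1893 or z = 0.5226

Multiply both sides by (z + 1)(z + 3):
-5(z + 3) + (z + 1) = -3(z + 1)(z + 3).
Expand and collect terms: -3z² - 8z + 5 = 0.
By the quadratic formula, z = (8 ± √124) / -6, so z ≈ -3.1893 or z ≈ 0.5226.
Neither value makes a denominator zero (z ≠ -1, z ≠ -3), so both are valid.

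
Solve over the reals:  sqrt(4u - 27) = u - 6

u = 7 or u = 9

Square both sides: 4u - 27 = (u - 6)^2.
Expand and rearrange: u^2 - 16u + 63 = 0.
Solving gives u = 9 or u = 7.
Check each candidate in the original equation:
  u = 9: sqrt(9) = 3, while u - 6 = 3 — valid.
  u = 7: sqrt(1) = 1, while u - 6 = 1 — valid.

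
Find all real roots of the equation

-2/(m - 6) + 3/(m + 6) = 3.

m = -4.9351 or m = 5.2684

Multiply both sides by (m - 6)(m + 6):
-2(m + 6) + 3(m - 6) = 3(m - 6)(m + 6).
Expand and collect terms: 3m² - m - 78 = 0.
By the quadratic formula, m = (1 ± √937) / 6, so m ≈ 5.2684 or m ≈ -4.9351.
Neither value makes a denominator zero (m ≠ 6, m ≠ -6), so both are valid.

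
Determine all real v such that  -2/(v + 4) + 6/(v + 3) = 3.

v = -4.2573 or v = -1.4093

Multiply both sides by (v + 4)(v + 3):
-2(v + 3) + 6(v + 4) = 3(v + 4)(v + 3).
Expand and collect terms: 3v² + 17v + 18 = 0.
By the quadratic formula, v = (-17 ± √73) / 6, so v ≈ -1.4093 or v ≈ -4.2573.
Neither value makes a denominator zero (v ≠ -4, v ≠ -3), so both are valid.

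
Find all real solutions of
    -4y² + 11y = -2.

y = -0.1712 or y = 2.9212

Rearrange to standard form: -4y² + 11y + 2 = 0.
Discriminant: (11)² − 4·(-4)·2 = 153.
Quadratic formula: y = (-11 ± √153) / (-8).
So y = 11/8 - 3·√(17)/8 ≈ -0.1712 or y = 11/8 + 3·√(17)/8 ≈ 2.9212.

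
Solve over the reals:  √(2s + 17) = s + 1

s = 4

Square both sides: 2s + 17 = (s + 1)².
Expand and rearrange: s² - 16 = 0.
Solving gives s = 4 or s = -4.
Check each candidate in the original equation:
  s = 4: √(25) = 5, while s + 1 = 5 — valid.
  s = -4: √(9) = 3, while s + 1 = -3 — extraneous.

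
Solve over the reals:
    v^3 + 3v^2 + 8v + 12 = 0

Possible rational roots are divisors of 12. Testing v = -2 gives 0, so (v + 2) is a factor.
Divide: v^3 + 3v^2 + 8v + 12 = (v + 2)(v^2 + v + 6).
The quadratic v^2 + v + 6 has discriminant -23 < 0, so no further real roots.

v = -2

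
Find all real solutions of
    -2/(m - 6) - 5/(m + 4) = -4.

Multiply both sides by (m - 6)(m + 4):
-2(m + 4) - 5(m - 6) = -4(m - 6)(m + 4).
Expand and collect terms: -4m^2 + 15m + 74 = 0.
By the quadratic formula, m = (-15 +/- sqrt(1409)) / -8, so m ~= -2.8171 or m ~= 6.5671.
Neither value makes a denominator zero (m != 6, m != -4), so both are valid.

m = -2.8171 or m = 6.5671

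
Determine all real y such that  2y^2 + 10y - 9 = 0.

Discriminant: (10)^2 - 4*2*(-9) = 172.
Quadratic formula: y = (-10 +/- sqrt(172)) / 4.
So y = -5/2 + sqrt(43)/2 ~= 0.7787 or y = -sqrt(43)/2 - 5/2 ~= -5.7787.

y = -5.7787 or y = 0.7787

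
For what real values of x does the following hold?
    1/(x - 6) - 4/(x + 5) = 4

x = -5.9796 or x = 6.2296

Multiply both sides by (x - 6)(x + 5):
(x + 5) - 4(x - 6) = 4(x - 6)(x + 5).
Expand and collect terms: 4x^2 - x - 149 = 0.
By the quadratic formula, x = (1 +/- sqrt(2385)) / 8, so x ~= 6.2296 or x ~= -5.9796.
Neither value makes a denominator zero (x != 6, x != -5), so both are valid.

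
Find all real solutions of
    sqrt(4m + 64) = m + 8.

m = 0

Square both sides: 4m + 64 = (m + 8)^2.
Expand and rearrange: m^2 + 12m = 0.
Solving gives m = 0 or m = -12.
Check each candidate in the original equation:
  m = 0: sqrt(64) = 8, while m + 8 = 8 — valid.
  m = -12: sqrt(16) = 4, while m + 8 = -4 — extraneous.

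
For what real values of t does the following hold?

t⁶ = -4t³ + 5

t = -1.71 or t = 1

Let u = t³. The equation becomes u² + 4u - 5 = 0.
Factor: (u - 1)(u + 5) = 0, so u = 1 or u = -5.
t³ = 1 gives t = 1.
t³ = -5 gives t = -∛(5) ≈ -1.71.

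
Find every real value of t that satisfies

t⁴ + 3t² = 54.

t = -2.4495 or t = 2.4495

Let u = t². The equation becomes u² + 3u - 54 = 0.
Factor: (u + 9)(u - 6) = 0, so u = -9 or u = 6.
t² = -9 < 0 has no real solution.
t² = 6 gives t = ±√(6) ≈ ±2.4495.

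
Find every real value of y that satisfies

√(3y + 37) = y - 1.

y = 9

Square both sides: 3y + 37 = (y - 1)².
Expand and rearrange: y² - 5y - 36 = 0.
Solving gives y = 9 or y = -4.
Check each candidate in the original equation:
  y = 9: √(64) = 8, while y - 1 = 8 — valid.
  y = -4: √(25) = 5, while y - 1 = -5 — extraneous.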